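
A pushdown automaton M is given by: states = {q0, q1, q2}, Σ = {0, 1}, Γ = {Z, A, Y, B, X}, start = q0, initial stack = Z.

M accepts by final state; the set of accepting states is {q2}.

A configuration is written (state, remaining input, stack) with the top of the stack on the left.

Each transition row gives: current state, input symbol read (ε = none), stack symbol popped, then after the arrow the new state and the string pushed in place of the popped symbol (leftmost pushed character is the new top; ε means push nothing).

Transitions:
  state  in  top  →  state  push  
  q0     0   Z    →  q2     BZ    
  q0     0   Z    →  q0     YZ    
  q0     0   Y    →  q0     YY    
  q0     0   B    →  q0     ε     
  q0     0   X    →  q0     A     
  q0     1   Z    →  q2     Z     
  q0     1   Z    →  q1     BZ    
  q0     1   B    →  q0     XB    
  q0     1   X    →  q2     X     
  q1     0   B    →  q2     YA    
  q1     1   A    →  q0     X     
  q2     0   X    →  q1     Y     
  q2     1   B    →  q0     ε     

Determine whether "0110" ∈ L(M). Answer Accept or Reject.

Accept

One accepting computation: (q0, 0110, Z) ⊢ (q2, 110, BZ) ⊢ (q0, 10, Z) ⊢ (q1, 0, BZ) ⊢ (q2, ε, YAZ)
All input consumed and state q2 ∈ F.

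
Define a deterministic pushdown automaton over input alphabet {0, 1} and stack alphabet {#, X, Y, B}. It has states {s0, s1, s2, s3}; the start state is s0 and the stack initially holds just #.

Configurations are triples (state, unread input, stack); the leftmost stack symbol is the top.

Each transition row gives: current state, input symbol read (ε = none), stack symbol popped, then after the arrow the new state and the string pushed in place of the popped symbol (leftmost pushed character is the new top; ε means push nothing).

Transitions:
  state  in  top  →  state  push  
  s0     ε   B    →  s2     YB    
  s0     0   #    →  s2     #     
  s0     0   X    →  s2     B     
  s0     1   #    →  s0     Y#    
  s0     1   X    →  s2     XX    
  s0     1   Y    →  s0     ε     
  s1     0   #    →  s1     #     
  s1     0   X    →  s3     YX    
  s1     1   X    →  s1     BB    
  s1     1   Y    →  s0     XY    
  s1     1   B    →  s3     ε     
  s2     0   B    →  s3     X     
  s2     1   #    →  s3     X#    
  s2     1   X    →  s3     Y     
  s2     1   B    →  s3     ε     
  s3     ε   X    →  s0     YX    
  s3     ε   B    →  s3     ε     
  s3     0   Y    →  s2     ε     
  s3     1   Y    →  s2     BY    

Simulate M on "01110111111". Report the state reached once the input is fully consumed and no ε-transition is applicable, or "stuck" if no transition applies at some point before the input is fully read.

stuck

(s0, 01110111111, #)
  read 0, top #: go to s2, push # → (s2, 1110111111, #)
  read 1, top #: go to s3, push X# → (s3, 110111111, X#)
  ε-move, top X: go to s0, push YX → (s0, 110111111, YX#)
  read 1, top Y: go to s0, push ε → (s0, 10111111, X#)
  read 1, top X: go to s2, push XX → (s2, 0111111, XX#)
No transition for (s2, 0, top X); M blocks with input 0111111 remaining.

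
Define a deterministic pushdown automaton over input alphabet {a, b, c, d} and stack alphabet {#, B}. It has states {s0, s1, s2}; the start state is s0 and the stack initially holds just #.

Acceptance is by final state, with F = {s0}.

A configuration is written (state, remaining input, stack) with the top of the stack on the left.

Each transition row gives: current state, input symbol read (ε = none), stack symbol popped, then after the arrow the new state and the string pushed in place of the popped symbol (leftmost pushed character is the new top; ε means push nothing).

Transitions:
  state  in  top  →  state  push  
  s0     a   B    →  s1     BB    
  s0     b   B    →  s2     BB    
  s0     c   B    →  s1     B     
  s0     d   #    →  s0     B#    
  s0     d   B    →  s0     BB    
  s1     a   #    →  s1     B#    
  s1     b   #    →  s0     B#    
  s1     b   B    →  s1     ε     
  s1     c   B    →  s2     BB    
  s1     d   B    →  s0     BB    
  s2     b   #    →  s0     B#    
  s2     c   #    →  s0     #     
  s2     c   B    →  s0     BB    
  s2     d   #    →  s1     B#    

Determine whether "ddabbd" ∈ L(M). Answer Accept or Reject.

Accept

(s0, ddabbd, #)
  read d, top #: go to s0, push B# → (s0, dabbd, B#)
  read d, top B: go to s0, push BB → (s0, abbd, BB#)
  read a, top B: go to s1, push BB → (s1, bbd, BBB#)
  read b, top B: go to s1, push ε → (s1, bd, BB#)
  read b, top B: go to s1, push ε → (s1, d, B#)
  read d, top B: go to s0, push BB → (s0, ε, BB#)
All input consumed; state s0 ∈ F.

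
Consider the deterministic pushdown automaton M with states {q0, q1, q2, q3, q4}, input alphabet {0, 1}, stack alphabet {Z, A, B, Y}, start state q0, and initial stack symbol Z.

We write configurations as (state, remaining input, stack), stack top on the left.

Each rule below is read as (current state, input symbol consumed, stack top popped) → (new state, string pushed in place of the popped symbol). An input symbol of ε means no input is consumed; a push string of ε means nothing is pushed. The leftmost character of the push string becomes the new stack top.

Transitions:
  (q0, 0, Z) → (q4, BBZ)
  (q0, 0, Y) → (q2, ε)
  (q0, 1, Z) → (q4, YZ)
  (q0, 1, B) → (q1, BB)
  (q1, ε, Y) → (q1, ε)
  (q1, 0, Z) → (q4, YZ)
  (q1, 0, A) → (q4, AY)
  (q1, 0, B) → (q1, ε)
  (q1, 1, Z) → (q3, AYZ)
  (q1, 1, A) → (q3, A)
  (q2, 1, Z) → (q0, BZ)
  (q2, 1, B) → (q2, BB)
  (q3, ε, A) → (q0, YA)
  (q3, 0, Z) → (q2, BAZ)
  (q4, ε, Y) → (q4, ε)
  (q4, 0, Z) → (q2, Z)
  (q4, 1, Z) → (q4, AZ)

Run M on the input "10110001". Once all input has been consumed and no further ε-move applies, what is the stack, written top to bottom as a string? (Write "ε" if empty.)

(q0, 10110001, Z)
  read 1, top Z: go to q4, push YZ → (q4, 0110001, YZ)
  ε-move, top Y: go to q4, push ε → (q4, 0110001, Z)
  read 0, top Z: go to q2, push Z → (q2, 110001, Z)
  read 1, top Z: go to q0, push BZ → (q0, 10001, BZ)
  read 1, top B: go to q1, push BB → (q1, 0001, BBZ)
  read 0, top B: go to q1, push ε → (q1, 001, BZ)
  read 0, top B: go to q1, push ε → (q1, 01, Z)
  read 0, top Z: go to q4, push YZ → (q4, 1, YZ)
  ε-move, top Y: go to q4, push ε → (q4, 1, Z)
  read 1, top Z: go to q4, push AZ → (q4, ε, AZ)
All input consumed in state q4 with stack AZ.

AZ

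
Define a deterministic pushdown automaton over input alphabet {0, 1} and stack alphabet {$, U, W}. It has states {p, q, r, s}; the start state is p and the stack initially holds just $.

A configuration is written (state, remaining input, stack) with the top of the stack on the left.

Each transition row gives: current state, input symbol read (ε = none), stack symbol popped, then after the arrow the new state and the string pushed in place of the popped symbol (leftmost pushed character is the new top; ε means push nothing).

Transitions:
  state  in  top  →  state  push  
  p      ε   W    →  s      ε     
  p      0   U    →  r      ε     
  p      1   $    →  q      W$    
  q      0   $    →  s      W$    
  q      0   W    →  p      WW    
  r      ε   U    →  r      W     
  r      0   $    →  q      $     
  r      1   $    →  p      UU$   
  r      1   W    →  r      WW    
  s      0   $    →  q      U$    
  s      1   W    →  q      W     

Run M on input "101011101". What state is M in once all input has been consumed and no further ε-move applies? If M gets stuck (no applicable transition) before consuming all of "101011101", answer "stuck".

(p, 101011101, $) ⊢ (q, 01011101, W$) ⊢ (p, 1011101, WW$) ⊢ (s, 1011101, W$) ⊢ (q, 011101, W$) ⊢ (p, 11101, WW$) ⊢ (s, 11101, W$) ⊢ (q, 1101, W$)
No transition for (q, 1, top W); M blocks with input 1101 remaining.

stuck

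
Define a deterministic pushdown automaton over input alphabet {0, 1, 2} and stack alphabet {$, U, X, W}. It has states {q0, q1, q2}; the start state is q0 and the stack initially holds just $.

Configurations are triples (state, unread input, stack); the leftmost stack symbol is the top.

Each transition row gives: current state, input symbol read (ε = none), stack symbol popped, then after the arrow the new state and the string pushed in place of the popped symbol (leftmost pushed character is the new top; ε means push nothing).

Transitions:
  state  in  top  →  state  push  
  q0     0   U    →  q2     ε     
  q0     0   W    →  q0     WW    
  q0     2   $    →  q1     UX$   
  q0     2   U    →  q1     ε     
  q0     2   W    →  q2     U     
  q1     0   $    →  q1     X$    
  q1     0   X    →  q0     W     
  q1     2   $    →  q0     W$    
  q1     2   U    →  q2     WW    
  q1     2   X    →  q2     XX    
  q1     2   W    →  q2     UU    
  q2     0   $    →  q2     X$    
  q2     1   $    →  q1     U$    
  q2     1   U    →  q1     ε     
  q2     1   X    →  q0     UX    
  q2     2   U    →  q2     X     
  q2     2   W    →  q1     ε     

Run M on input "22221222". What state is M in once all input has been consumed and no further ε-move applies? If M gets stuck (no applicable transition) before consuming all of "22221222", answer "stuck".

(q0, 22221222, $) ⊢ (q1, 2221222, UX$) ⊢ (q2, 221222, WWX$) ⊢ (q1, 21222, WX$) ⊢ (q2, 1222, UUX$) ⊢ (q1, 222, UX$) ⊢ (q2, 22, WWX$) ⊢ (q1, 2, WX$) ⊢ (q2, ε, UUX$)
All input consumed; M is in state q2.

q2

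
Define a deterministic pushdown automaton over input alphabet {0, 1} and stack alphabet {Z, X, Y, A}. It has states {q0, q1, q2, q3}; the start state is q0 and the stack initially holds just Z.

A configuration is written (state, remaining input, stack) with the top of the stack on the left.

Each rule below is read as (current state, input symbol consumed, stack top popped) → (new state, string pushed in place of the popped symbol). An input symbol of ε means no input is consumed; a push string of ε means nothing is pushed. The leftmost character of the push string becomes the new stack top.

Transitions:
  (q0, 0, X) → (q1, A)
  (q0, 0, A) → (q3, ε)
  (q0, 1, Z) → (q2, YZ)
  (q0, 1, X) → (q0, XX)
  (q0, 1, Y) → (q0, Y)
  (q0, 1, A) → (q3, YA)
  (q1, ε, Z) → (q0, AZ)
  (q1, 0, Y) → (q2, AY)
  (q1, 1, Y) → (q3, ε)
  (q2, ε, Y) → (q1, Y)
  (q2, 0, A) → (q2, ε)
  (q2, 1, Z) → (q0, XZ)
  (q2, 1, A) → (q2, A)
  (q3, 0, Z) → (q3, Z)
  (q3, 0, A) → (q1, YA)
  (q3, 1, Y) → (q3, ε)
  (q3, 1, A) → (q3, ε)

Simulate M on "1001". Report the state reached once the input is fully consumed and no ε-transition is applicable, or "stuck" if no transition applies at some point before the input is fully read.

(q0, 1001, Z)
  read 1, top Z: go to q2, push YZ → (q2, 001, YZ)
  ε-move, top Y: go to q1, push Y → (q1, 001, YZ)
  read 0, top Y: go to q2, push AY → (q2, 01, AYZ)
  read 0, top A: go to q2, push ε → (q2, 1, YZ)
  ε-move, top Y: go to q1, push Y → (q1, 1, YZ)
  read 1, top Y: go to q3, push ε → (q3, ε, Z)
All input consumed; M is in state q3.

q3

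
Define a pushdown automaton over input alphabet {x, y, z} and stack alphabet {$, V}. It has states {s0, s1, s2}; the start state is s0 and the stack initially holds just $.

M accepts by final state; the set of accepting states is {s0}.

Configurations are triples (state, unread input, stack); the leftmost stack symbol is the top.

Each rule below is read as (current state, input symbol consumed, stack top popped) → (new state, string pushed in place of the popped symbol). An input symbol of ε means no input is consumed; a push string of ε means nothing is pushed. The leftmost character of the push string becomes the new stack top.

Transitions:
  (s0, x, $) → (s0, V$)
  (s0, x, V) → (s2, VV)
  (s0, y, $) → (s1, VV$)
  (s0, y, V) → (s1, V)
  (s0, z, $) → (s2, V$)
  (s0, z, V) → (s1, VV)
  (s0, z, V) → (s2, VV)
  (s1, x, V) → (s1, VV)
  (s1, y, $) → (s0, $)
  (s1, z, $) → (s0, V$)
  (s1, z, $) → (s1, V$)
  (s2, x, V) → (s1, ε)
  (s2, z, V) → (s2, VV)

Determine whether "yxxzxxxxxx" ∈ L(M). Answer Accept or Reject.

Reject

No computation consumes all input and reaches a final state.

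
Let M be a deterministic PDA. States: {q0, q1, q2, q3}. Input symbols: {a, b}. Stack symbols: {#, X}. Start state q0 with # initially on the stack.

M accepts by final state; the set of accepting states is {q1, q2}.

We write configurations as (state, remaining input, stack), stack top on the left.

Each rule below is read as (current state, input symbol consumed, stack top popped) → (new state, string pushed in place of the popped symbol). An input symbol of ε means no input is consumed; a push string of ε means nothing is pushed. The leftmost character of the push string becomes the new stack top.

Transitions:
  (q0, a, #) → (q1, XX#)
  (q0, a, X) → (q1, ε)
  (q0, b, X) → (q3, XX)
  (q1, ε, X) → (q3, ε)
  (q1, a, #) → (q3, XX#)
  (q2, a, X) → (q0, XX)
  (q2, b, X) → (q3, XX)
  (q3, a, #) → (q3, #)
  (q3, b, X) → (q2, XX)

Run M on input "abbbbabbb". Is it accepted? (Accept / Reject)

Reject

(q0, abbbbabbb, #)
  read a, top #: go to q1, push XX# → (q1, bbbbabbb, XX#)
  ε-move, top X: go to q3, push ε → (q3, bbbbabbb, X#)
  read b, top X: go to q2, push XX → (q2, bbbabbb, XX#)
  read b, top X: go to q3, push XX → (q3, bbabbb, XXX#)
  read b, top X: go to q2, push XX → (q2, babbb, XXXX#)
  read b, top X: go to q3, push XX → (q3, abbb, XXXXX#)
No transition applies at (q3, abbb, XXXXX#); input not fully consumed.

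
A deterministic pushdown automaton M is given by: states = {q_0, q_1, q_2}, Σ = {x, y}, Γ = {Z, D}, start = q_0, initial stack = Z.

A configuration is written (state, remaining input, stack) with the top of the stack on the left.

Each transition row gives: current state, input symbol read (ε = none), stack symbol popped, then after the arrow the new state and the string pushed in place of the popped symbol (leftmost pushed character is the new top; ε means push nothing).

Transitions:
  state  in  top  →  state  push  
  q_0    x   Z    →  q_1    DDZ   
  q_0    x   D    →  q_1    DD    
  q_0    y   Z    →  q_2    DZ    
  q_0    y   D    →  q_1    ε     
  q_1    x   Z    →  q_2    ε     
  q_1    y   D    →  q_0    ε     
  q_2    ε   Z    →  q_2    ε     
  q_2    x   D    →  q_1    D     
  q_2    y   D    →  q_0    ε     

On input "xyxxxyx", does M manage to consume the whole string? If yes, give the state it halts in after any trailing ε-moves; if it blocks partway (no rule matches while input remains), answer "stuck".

(q_0, xyxxxyx, Z) ⊢ (q_1, yxxxyx, DDZ) ⊢ (q_0, xxxyx, DZ) ⊢ (q_1, xxyx, DDZ)
No transition for (q_1, x, top D); M blocks with input xxyx remaining.

stuck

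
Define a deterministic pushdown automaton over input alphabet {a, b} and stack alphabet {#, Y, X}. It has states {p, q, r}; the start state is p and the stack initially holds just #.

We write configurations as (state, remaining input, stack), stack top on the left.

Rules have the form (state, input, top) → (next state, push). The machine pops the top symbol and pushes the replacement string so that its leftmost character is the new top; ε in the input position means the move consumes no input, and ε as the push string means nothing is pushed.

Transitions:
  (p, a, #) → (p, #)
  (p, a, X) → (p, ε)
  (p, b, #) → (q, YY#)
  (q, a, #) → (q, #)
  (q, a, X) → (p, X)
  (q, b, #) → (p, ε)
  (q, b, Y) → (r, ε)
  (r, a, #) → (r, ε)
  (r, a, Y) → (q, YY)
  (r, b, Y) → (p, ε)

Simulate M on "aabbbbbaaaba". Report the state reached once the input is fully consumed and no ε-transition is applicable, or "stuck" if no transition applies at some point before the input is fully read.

(p, aabbbbbaaaba, #)
  read a, top #: go to p, push # → (p, abbbbbaaaba, #)
  read a, top #: go to p, push # → (p, bbbbbaaaba, #)
  read b, top #: go to q, push YY# → (q, bbbbaaaba, YY#)
  read b, top Y: go to r, push ε → (r, bbbaaaba, Y#)
  read b, top Y: go to p, push ε → (p, bbaaaba, #)
  read b, top #: go to q, push YY# → (q, baaaba, YY#)
  read b, top Y: go to r, push ε → (r, aaaba, Y#)
  read a, top Y: go to q, push YY → (q, aaba, YY#)
No transition for (q, a, top Y); M blocks with input aaba remaining.

stuck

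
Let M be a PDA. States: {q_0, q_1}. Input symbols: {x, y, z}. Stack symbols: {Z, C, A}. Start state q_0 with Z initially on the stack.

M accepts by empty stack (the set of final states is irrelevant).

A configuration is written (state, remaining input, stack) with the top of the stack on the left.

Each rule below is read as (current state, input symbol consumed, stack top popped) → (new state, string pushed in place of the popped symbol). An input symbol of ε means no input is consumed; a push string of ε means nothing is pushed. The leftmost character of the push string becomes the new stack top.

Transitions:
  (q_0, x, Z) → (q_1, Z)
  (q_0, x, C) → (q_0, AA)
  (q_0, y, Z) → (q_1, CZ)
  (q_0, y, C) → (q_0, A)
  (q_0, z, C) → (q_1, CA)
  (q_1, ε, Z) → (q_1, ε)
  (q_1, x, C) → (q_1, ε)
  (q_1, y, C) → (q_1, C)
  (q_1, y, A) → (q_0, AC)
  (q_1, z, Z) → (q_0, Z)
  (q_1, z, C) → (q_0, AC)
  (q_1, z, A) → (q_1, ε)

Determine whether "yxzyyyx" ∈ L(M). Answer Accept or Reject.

Accept

One accepting computation: (q_0, yxzyyyx, Z) ⊢ (q_1, xzyyyx, CZ) ⊢ (q_1, zyyyx, Z) ⊢ (q_0, yyyx, Z) ⊢ (q_1, yyx, CZ) ⊢ (q_1, yx, CZ) ⊢ (q_1, x, CZ) ⊢ (q_1, ε, Z) ⊢ (q_1, ε, ε)
All input consumed and the stack is empty.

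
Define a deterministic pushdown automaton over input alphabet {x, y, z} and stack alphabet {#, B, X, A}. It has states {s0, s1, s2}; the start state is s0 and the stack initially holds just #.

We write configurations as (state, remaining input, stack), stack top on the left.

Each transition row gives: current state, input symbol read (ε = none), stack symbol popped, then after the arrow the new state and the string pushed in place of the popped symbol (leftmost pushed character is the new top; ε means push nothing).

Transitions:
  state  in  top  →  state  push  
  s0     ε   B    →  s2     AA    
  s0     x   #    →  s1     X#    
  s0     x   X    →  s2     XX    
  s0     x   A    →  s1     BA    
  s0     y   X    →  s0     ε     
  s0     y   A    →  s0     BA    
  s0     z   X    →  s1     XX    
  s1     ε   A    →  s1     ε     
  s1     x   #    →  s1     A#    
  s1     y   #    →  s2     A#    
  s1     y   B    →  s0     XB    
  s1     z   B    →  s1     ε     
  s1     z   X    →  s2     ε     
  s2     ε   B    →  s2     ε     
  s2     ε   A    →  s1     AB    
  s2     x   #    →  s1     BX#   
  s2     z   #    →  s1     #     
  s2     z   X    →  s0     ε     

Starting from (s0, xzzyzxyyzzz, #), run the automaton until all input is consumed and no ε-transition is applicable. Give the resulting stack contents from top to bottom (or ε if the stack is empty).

BA#

(s0, xzzyzxyyzzz, #) ⊢ (s1, zzyzxyyzzz, X#) ⊢ (s2, zyzxyyzzz, #) ⊢ (s1, yzxyyzzz, #) ⊢ (s2, zxyyzzz, A#) ⊢ (s1, zxyyzzz, AB#) ⊢ (s1, zxyyzzz, B#) ⊢ (s1, xyyzzz, #) ⊢ (s1, yyzzz, A#) ⊢ (s1, yyzzz, #) ⊢ (s2, yzzz, A#) ⊢ (s1, yzzz, AB#) ⊢ (s1, yzzz, B#) ⊢ (s0, zzz, XB#) ⊢ (s1, zz, XXB#) ⊢ (s2, z, XB#) ⊢ (s0, ε, B#) ⊢ (s2, ε, AA#) ⊢ (s1, ε, ABA#) ⊢ (s1, ε, BA#)
All input consumed in state s1 with stack BA#.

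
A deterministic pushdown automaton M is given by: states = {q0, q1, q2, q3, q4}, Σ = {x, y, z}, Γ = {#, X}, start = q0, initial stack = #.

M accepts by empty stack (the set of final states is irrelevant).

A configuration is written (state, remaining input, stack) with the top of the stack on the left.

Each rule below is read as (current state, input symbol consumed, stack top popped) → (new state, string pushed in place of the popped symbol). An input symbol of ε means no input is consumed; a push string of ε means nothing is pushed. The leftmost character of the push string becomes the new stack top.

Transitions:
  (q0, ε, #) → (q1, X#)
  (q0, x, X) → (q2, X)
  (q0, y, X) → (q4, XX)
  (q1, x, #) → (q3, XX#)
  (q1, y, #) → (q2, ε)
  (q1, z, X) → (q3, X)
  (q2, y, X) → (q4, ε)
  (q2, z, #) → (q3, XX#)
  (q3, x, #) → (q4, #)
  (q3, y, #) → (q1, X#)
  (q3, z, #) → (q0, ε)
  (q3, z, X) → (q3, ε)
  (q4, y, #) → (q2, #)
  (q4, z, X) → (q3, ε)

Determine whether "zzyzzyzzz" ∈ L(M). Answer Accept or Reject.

Accept

(q0, zzyzzyzzz, #)
  ε-move, top #: go to q1, push X# → (q1, zzyzzyzzz, X#)
  read z, top X: go to q3, push X → (q3, zyzzyzzz, X#)
  read z, top X: go to q3, push ε → (q3, yzzyzzz, #)
  read y, top #: go to q1, push X# → (q1, zzyzzz, X#)
  read z, top X: go to q3, push X → (q3, zyzzz, X#)
  read z, top X: go to q3, push ε → (q3, yzzz, #)
  read y, top #: go to q1, push X# → (q1, zzz, X#)
  read z, top X: go to q3, push X → (q3, zz, X#)
  read z, top X: go to q3, push ε → (q3, z, #)
  read z, top #: go to q0, push ε → (q0, ε, ε)
All input consumed and the stack is empty.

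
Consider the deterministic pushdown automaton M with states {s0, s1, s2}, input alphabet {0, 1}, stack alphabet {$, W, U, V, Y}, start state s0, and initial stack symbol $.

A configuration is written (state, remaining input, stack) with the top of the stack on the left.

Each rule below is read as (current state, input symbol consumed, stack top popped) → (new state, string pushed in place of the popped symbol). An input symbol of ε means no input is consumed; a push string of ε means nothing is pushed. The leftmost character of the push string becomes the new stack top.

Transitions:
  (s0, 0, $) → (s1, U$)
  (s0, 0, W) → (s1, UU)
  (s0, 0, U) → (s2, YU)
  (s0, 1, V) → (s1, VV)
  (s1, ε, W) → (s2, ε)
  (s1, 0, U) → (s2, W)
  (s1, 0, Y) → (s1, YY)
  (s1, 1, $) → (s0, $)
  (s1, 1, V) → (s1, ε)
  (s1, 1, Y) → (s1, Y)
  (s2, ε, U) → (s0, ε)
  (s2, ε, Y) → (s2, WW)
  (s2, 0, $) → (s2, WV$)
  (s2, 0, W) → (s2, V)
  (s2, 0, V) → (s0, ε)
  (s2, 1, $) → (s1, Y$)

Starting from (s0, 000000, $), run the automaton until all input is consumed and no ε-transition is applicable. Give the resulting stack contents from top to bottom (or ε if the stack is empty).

(s0, 000000, $) ⊢ (s1, 00000, U$) ⊢ (s2, 0000, W$) ⊢ (s2, 000, V$) ⊢ (s0, 00, $) ⊢ (s1, 0, U$) ⊢ (s2, ε, W$)
All input consumed in state s2 with stack W$.

W$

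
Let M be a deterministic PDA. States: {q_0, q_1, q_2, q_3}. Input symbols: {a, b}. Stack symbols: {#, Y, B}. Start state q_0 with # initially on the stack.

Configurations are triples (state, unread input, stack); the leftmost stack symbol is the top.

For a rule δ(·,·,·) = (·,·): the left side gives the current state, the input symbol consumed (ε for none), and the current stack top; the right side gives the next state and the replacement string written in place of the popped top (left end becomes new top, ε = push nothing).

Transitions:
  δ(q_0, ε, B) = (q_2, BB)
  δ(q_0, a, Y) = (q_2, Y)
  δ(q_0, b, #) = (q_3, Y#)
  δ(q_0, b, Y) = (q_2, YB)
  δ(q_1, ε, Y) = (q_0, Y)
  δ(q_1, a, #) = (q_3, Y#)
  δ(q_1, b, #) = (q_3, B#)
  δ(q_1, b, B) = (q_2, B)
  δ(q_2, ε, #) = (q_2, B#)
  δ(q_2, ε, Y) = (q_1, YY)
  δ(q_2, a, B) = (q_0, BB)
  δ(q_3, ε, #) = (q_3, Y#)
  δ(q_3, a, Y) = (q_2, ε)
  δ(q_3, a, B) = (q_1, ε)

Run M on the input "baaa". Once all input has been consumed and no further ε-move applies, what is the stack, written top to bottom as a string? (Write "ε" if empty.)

BBBBB#

(q_0, baaa, #) ⊢ (q_3, aaa, Y#) ⊢ (q_2, aa, #) ⊢ (q_2, aa, B#) ⊢ (q_0, a, BB#) ⊢ (q_2, a, BBB#) ⊢ (q_0, ε, BBBB#) ⊢ (q_2, ε, BBBBB#)
All input consumed in state q_2 with stack BBBBB#.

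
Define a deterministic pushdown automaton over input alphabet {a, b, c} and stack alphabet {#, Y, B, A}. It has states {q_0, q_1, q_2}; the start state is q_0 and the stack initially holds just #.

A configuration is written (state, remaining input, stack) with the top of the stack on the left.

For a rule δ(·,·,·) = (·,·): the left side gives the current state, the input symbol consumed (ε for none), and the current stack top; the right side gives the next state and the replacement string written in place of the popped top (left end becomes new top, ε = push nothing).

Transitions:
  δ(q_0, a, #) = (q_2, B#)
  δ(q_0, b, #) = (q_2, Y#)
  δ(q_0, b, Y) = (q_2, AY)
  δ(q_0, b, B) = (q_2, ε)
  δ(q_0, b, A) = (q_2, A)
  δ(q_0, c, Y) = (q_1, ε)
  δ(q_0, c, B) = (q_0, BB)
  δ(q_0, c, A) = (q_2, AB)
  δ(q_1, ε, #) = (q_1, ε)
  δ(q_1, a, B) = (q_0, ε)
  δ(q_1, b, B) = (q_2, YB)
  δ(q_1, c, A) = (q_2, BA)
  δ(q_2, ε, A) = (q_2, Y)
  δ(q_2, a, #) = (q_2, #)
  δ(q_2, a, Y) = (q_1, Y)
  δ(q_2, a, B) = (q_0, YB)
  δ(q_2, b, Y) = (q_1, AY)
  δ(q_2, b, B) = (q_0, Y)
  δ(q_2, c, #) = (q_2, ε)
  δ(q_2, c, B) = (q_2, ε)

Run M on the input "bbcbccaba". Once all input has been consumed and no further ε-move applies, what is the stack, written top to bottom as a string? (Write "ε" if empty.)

(q_0, bbcbccaba, #)
  read b, top #: go to q_2, push Y# → (q_2, bcbccaba, Y#)
  read b, top Y: go to q_1, push AY → (q_1, cbccaba, AY#)
  read c, top A: go to q_2, push BA → (q_2, bccaba, BAY#)
  read b, top B: go to q_0, push Y → (q_0, ccaba, YAY#)
  read c, top Y: go to q_1, push ε → (q_1, caba, AY#)
  read c, top A: go to q_2, push BA → (q_2, aba, BAY#)
  read a, top B: go to q_0, push YB → (q_0, ba, YBAY#)
  read b, top Y: go to q_2, push AY → (q_2, a, AYBAY#)
  ε-move, top A: go to q_2, push Y → (q_2, a, YYBAY#)
  read a, top Y: go to q_1, push Y → (q_1, ε, YYBAY#)
All input consumed in state q_1 with stack YYBAY#.

YYBAY#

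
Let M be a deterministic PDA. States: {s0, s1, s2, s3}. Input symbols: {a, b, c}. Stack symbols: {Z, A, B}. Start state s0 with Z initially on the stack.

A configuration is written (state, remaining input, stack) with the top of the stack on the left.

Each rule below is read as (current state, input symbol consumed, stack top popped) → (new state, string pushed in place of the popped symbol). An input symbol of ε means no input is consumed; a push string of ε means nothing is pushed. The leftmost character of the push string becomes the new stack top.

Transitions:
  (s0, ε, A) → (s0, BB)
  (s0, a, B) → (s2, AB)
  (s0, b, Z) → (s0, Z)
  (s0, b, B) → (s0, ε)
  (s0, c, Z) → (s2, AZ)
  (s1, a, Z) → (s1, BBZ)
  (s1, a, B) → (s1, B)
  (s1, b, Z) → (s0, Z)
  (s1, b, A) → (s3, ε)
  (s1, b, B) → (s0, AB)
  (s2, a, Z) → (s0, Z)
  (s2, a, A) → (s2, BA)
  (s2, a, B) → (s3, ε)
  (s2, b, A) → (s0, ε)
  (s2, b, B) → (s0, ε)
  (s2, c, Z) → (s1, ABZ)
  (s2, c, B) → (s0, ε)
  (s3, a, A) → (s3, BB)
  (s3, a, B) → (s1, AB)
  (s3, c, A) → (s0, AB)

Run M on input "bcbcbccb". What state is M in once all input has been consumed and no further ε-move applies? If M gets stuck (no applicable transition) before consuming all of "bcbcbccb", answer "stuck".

stuck

(s0, bcbcbccb, Z)
  read b, top Z: go to s0, push Z → (s0, cbcbccb, Z)
  read c, top Z: go to s2, push AZ → (s2, bcbccb, AZ)
  read b, top A: go to s0, push ε → (s0, cbccb, Z)
  read c, top Z: go to s2, push AZ → (s2, bccb, AZ)
  read b, top A: go to s0, push ε → (s0, ccb, Z)
  read c, top Z: go to s2, push AZ → (s2, cb, AZ)
No transition for (s2, c, top A); M blocks with input cb remaining.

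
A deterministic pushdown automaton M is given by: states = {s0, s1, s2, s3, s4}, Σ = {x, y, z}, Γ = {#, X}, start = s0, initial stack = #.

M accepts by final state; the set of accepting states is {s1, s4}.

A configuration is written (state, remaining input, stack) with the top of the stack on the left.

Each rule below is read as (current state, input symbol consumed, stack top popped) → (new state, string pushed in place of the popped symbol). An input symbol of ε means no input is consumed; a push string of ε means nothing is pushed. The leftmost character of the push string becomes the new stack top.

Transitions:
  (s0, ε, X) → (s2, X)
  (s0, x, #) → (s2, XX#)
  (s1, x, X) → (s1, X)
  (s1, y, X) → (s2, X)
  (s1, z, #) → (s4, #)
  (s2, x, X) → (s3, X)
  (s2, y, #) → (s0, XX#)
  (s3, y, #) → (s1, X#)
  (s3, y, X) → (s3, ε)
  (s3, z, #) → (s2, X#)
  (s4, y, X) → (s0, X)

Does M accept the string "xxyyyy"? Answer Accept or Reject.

Reject

(s0, xxyyyy, #) ⊢ (s2, xyyyy, XX#) ⊢ (s3, yyyy, XX#) ⊢ (s3, yyy, X#) ⊢ (s3, yy, #) ⊢ (s1, y, X#) ⊢ (s2, ε, X#)
All input consumed; state s2 ∉ F and no further ε-move applies.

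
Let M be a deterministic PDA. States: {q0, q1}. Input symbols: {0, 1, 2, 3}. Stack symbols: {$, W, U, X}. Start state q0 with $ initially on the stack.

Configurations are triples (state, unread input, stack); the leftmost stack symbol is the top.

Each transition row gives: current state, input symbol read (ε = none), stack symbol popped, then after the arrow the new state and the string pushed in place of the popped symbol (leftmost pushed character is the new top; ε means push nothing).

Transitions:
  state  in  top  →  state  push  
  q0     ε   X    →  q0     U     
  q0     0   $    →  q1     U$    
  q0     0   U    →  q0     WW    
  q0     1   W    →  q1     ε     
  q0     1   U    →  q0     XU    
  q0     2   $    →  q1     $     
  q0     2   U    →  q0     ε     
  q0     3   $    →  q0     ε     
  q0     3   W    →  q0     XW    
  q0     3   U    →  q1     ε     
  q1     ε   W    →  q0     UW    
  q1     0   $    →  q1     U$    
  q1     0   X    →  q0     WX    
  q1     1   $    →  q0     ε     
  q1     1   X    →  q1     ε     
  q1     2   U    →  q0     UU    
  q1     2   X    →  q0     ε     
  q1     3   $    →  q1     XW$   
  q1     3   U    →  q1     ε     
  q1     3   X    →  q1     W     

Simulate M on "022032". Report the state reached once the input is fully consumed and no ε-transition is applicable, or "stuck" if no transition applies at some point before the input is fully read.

q0

(q0, 022032, $)
  read 0, top $: go to q1, push U$ → (q1, 22032, U$)
  read 2, top U: go to q0, push UU → (q0, 2032, UU$)
  read 2, top U: go to q0, push ε → (q0, 032, U$)
  read 0, top U: go to q0, push WW → (q0, 32, WW$)
  read 3, top W: go to q0, push XW → (q0, 2, XWW$)
  ε-move, top X: go to q0, push U → (q0, 2, UWW$)
  read 2, top U: go to q0, push ε → (q0, ε, WW$)
All input consumed; M is in state q0.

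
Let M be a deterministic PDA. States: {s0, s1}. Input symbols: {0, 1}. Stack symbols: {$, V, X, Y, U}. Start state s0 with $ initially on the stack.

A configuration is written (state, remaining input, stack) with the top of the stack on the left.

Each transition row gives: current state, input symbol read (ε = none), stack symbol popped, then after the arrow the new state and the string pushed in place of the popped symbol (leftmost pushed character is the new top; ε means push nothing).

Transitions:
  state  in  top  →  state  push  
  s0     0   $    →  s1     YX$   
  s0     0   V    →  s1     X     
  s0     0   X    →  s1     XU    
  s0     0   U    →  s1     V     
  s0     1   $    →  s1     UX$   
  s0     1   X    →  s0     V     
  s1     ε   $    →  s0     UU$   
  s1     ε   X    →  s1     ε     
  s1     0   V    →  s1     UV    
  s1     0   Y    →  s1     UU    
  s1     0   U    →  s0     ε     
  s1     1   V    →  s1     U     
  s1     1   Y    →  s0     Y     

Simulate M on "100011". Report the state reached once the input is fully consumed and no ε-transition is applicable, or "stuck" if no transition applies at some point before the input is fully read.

stuck

(s0, 100011, $)
  read 1, top $: go to s1, push UX$ → (s1, 00011, UX$)
  read 0, top U: go to s0, push ε → (s0, 0011, X$)
  read 0, top X: go to s1, push XU → (s1, 011, XU$)
  ε-move, top X: go to s1, push ε → (s1, 011, U$)
  read 0, top U: go to s0, push ε → (s0, 11, $)
  read 1, top $: go to s1, push UX$ → (s1, 1, UX$)
No transition for (s1, 1, top U); M blocks with input 1 remaining.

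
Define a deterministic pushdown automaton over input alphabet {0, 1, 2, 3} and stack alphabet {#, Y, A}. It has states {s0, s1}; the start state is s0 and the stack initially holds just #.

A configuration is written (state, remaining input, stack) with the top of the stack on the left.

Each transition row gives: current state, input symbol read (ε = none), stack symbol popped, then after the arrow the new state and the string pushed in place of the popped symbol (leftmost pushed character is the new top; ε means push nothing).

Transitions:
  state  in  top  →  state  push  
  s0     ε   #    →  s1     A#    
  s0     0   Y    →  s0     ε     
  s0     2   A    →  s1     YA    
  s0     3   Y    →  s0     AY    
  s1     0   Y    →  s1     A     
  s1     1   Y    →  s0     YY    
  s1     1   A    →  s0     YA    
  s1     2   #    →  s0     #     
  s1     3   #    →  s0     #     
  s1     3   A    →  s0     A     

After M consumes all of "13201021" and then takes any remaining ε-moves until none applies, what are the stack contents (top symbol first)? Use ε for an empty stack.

YYAAYA#

(s0, 13201021, #)
  ε-move, top #: go to s1, push A# → (s1, 13201021, A#)
  read 1, top A: go to s0, push YA → (s0, 3201021, YA#)
  read 3, top Y: go to s0, push AY → (s0, 201021, AYA#)
  read 2, top A: go to s1, push YA → (s1, 01021, YAYA#)
  read 0, top Y: go to s1, push A → (s1, 1021, AAYA#)
  read 1, top A: go to s0, push YA → (s0, 021, YAAYA#)
  read 0, top Y: go to s0, push ε → (s0, 21, AAYA#)
  read 2, top A: go to s1, push YA → (s1, 1, YAAYA#)
  read 1, top Y: go to s0, push YY → (s0, ε, YYAAYA#)
All input consumed in state s0 with stack YYAAYA#.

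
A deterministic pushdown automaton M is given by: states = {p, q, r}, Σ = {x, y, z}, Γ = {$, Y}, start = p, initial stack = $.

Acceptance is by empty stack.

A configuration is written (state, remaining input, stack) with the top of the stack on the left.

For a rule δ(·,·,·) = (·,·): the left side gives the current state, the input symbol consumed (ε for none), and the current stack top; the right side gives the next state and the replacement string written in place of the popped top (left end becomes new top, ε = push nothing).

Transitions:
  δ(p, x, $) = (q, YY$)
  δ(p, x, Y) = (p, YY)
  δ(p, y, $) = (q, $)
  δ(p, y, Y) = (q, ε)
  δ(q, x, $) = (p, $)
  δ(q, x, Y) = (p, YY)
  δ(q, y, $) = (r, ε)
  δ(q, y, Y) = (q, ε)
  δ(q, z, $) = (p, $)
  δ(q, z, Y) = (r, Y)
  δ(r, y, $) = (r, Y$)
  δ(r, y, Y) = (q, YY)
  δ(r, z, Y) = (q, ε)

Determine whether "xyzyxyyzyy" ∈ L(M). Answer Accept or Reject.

Reject

(p, xyzyxyyzyy, $)
  read x, top $: go to q, push YY$ → (q, yzyxyyzyy, YY$)
  read y, top Y: go to q, push ε → (q, zyxyyzyy, Y$)
  read z, top Y: go to r, push Y → (r, yxyyzyy, Y$)
  read y, top Y: go to q, push YY → (q, xyyzyy, YY$)
  read x, top Y: go to p, push YY → (p, yyzyy, YYY$)
  read y, top Y: go to q, push ε → (q, yzyy, YY$)
  read y, top Y: go to q, push ε → (q, zyy, Y$)
  read z, top Y: go to r, push Y → (r, yy, Y$)
  read y, top Y: go to q, push YY → (q, y, YY$)
  read y, top Y: go to q, push ε → (q, ε, Y$)
All input consumed; stack is Y$, not empty, and no further ε-move applies.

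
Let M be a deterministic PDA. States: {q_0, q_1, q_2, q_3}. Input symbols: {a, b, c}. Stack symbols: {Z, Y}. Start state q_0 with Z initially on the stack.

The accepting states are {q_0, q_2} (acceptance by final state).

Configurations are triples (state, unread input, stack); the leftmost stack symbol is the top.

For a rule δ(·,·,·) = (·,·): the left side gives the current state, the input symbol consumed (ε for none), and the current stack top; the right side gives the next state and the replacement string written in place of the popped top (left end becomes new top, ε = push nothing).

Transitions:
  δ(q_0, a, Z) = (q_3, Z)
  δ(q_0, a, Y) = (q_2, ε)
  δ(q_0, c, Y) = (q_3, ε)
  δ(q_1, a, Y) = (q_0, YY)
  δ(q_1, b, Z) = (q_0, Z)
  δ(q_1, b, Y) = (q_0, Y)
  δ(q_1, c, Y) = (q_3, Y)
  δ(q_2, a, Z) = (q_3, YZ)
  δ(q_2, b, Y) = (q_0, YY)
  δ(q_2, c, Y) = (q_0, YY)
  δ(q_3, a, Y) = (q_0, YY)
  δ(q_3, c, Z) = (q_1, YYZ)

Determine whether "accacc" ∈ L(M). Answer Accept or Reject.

Reject

(q_0, accacc, Z)
  read a, top Z: go to q_3, push Z → (q_3, ccacc, Z)
  read c, top Z: go to q_1, push YYZ → (q_1, cacc, YYZ)
  read c, top Y: go to q_3, push Y → (q_3, acc, YYZ)
  read a, top Y: go to q_0, push YY → (q_0, cc, YYYZ)
  read c, top Y: go to q_3, push ε → (q_3, c, YYZ)
No transition applies at (q_3, c, YYZ); input not fully consumed.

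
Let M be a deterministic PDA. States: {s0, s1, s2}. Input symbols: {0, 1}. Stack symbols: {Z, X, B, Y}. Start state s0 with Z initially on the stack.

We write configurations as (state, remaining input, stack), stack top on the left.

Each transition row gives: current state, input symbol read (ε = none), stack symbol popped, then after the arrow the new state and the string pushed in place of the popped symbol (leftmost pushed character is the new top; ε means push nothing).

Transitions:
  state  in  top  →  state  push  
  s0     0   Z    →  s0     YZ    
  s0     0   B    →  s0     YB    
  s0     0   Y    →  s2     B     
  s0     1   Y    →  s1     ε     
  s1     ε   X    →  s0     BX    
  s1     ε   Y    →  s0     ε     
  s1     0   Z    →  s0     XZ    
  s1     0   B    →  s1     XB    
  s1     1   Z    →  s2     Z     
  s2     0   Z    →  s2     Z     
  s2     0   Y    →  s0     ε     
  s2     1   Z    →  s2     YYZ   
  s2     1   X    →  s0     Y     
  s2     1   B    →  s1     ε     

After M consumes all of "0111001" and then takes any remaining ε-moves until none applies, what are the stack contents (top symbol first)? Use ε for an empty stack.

(s0, 0111001, Z)
  read 0, top Z: go to s0, push YZ → (s0, 111001, YZ)
  read 1, top Y: go to s1, push ε → (s1, 11001, Z)
  read 1, top Z: go to s2, push Z → (s2, 1001, Z)
  read 1, top Z: go to s2, push YYZ → (s2, 001, YYZ)
  read 0, top Y: go to s0, push ε → (s0, 01, YZ)
  read 0, top Y: go to s2, push B → (s2, 1, BZ)
  read 1, top B: go to s1, push ε → (s1, ε, Z)
All input consumed in state s1 with stack Z.

Z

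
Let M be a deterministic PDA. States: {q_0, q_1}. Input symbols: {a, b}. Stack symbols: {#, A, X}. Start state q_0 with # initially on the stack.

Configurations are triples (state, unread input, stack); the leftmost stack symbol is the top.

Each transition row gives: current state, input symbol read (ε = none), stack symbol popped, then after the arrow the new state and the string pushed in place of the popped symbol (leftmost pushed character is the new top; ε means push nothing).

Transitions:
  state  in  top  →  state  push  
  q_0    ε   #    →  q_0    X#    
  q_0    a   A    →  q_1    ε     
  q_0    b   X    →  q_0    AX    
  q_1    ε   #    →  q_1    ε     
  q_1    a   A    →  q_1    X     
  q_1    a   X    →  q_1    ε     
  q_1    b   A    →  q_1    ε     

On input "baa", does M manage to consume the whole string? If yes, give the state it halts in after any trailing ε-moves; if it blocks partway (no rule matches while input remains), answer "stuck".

(q_0, baa, #)
  ε-move, top #: go to q_0, push X# → (q_0, baa, X#)
  read b, top X: go to q_0, push AX → (q_0, aa, AX#)
  read a, top A: go to q_1, push ε → (q_1, a, X#)
  read a, top X: go to q_1, push ε → (q_1, ε, #)
  ε-move, top #: go to q_1, push ε → (q_1, ε, ε)
All input consumed; M is in state q_1.

q_1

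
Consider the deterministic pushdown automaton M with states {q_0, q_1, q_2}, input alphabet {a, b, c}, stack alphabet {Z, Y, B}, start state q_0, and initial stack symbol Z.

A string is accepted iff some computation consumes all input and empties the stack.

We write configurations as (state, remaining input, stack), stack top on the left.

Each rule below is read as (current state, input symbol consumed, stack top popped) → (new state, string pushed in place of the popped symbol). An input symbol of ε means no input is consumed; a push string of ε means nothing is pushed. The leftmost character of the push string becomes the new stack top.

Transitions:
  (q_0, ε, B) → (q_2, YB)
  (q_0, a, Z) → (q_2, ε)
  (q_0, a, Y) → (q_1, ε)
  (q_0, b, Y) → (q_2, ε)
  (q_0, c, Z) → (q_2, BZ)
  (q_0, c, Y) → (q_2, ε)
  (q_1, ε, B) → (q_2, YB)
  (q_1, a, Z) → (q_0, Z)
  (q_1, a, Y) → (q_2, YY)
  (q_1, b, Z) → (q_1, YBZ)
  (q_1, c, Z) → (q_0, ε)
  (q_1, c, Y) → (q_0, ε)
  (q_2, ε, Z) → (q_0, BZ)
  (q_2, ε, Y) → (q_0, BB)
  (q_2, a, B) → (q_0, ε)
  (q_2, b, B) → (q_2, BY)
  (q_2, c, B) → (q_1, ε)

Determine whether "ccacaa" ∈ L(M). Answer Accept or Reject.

(q_0, ccacaa, Z)
  read c, top Z: go to q_2, push BZ → (q_2, cacaa, BZ)
  read c, top B: go to q_1, push ε → (q_1, acaa, Z)
  read a, top Z: go to q_0, push Z → (q_0, caa, Z)
  read c, top Z: go to q_2, push BZ → (q_2, aa, BZ)
  read a, top B: go to q_0, push ε → (q_0, a, Z)
  read a, top Z: go to q_2, push ε → (q_2, ε, ε)
All input consumed and the stack is empty.

Accept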